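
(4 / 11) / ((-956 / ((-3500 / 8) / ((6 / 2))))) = 875 / 15774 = 0.06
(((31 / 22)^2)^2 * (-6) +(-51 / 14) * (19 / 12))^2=9092474329129 / 10503585169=865.65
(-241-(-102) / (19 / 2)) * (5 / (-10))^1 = 4375 / 38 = 115.13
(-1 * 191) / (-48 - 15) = 191 / 63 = 3.03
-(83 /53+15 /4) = -1127 /212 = -5.32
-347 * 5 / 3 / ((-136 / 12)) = 1735 / 34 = 51.03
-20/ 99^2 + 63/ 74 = 615983/ 725274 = 0.85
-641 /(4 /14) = -4487 /2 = -2243.50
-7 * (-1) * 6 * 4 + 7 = 175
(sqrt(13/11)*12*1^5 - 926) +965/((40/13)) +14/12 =-14669/24 +12*sqrt(143)/11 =-598.16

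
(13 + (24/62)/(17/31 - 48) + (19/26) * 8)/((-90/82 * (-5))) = 14769799/4302675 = 3.43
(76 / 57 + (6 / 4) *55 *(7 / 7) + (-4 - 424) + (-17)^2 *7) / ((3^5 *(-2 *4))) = -10073 / 11664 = -0.86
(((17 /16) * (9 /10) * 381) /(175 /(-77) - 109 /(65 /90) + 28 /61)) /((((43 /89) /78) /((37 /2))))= -65303824553253 /9166382240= -7124.27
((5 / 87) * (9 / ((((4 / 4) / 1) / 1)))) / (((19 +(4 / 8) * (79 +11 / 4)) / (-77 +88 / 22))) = -8760 / 13891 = -0.63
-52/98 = -26/49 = -0.53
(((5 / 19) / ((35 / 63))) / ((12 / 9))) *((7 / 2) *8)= 189 / 19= 9.95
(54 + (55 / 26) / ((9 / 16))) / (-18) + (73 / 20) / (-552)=-12460343 / 3875040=-3.22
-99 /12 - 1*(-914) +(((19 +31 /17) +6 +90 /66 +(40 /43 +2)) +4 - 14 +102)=33092491 /32164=1028.87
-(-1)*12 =12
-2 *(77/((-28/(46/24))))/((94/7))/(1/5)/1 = 8855/2256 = 3.93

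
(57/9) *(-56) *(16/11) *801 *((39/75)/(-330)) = 9848384/15125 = 651.13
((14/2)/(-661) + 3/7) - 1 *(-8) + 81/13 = 881137/60151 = 14.65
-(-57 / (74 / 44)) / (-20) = -627 / 370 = -1.69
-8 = -8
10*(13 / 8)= 65 / 4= 16.25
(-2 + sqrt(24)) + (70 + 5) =2 * sqrt(6) + 73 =77.90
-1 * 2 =-2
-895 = -895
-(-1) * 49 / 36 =49 / 36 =1.36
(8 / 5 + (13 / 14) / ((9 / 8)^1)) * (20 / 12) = 764 / 189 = 4.04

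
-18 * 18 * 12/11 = -3888/11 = -353.45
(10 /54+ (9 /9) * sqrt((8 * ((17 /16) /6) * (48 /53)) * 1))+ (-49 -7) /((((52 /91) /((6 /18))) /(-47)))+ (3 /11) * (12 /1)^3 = 2 * sqrt(901) /53+ 596017 /297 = 2007.92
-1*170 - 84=-254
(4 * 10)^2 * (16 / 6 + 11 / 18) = 47200 / 9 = 5244.44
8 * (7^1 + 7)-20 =92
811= 811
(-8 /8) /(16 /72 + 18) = -9 /164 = -0.05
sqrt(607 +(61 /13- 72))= 2 * sqrt(22802) /13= 23.23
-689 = -689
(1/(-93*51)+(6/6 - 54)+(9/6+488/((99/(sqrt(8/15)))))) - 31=-78.90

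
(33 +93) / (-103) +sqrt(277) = -126 / 103 +sqrt(277) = 15.42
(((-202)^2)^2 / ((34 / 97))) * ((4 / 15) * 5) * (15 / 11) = 1615017423520 / 187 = 8636456810.27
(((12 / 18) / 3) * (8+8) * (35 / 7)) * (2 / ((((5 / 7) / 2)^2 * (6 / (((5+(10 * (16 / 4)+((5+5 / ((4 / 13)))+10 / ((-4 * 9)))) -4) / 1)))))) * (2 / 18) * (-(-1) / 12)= 874552 / 32805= 26.66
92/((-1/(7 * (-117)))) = 75348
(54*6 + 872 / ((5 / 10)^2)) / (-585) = -3812 / 585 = -6.52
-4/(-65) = 4/65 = 0.06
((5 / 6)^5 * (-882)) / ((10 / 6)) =-30625 / 144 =-212.67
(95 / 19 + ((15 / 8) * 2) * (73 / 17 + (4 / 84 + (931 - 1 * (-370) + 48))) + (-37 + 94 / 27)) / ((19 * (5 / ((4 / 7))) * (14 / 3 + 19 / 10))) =4.62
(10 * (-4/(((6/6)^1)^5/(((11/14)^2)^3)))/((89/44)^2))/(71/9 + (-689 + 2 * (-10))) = 1929229929/588027466999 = 0.00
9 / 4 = 2.25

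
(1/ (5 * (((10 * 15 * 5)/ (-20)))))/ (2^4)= -1/ 3000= -0.00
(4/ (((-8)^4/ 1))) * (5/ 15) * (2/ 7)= 1/ 10752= 0.00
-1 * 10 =-10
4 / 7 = 0.57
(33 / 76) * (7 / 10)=231 / 760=0.30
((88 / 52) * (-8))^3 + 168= -5082680 / 2197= -2313.46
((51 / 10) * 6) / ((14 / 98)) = 1071 / 5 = 214.20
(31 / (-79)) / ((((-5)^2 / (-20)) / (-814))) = -100936 / 395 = -255.53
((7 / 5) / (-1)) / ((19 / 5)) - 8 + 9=12 / 19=0.63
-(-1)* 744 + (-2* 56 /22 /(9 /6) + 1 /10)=244433 /330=740.71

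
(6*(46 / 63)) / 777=0.01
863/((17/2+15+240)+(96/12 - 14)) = 1726/515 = 3.35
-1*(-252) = 252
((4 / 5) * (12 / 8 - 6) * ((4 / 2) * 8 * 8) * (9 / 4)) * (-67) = 347328 / 5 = 69465.60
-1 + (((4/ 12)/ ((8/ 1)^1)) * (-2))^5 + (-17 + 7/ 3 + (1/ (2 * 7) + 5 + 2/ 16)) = -18237319/ 1741824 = -10.47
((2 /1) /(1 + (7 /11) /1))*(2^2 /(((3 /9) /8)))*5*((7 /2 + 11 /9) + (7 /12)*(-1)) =65560 /27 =2428.15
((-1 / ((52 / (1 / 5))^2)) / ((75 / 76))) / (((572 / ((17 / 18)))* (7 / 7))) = -323 / 13050180000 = -0.00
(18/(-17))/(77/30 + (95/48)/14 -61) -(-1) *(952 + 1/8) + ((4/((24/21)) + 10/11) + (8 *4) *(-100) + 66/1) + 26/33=-2176.66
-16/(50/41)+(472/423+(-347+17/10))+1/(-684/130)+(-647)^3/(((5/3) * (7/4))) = -130604978697742/1406475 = -92859793.95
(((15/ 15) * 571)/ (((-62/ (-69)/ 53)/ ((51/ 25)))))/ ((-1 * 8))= -106495497/ 12400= -8588.35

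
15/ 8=1.88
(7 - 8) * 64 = -64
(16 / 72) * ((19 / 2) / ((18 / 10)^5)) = 59375 / 531441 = 0.11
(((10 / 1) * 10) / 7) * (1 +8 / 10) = 180 / 7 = 25.71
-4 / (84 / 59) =-59 / 21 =-2.81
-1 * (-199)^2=-39601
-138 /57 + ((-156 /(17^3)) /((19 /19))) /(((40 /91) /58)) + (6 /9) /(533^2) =-2629659520093 /397782838245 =-6.61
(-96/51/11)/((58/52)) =-832/5423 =-0.15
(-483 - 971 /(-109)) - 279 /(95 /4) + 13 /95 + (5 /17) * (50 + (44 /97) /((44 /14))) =-8041724503 /17075395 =-470.95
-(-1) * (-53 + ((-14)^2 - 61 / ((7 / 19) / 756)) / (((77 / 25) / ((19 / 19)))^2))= -78424237 / 5929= -13227.23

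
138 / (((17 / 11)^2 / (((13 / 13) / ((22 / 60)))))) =45540 / 289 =157.58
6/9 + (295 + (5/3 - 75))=667/3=222.33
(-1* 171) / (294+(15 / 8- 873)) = 8 / 27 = 0.30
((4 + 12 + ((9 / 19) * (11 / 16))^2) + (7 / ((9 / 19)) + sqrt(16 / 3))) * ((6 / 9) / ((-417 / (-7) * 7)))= 8 * sqrt(3) / 3753 + 25687441 / 520255872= 0.05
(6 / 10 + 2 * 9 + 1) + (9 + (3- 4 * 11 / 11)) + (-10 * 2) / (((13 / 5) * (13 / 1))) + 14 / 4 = 30.51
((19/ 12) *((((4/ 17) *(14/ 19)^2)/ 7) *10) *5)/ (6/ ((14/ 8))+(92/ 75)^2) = 2296875/ 7842763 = 0.29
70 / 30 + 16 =55 / 3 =18.33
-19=-19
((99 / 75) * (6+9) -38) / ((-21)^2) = -13 / 315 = -0.04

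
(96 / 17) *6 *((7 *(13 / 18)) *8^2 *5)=931840 / 17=54814.12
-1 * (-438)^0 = -1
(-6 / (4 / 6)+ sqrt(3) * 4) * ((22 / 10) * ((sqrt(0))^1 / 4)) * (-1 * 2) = 0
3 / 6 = 1 / 2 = 0.50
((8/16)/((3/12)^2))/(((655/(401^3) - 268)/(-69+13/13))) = 35077773344/17280961213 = 2.03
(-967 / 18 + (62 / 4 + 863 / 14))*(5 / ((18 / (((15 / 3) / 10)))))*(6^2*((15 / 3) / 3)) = 73775 / 378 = 195.17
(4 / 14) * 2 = 4 / 7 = 0.57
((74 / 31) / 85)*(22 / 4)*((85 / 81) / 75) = 407 / 188325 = 0.00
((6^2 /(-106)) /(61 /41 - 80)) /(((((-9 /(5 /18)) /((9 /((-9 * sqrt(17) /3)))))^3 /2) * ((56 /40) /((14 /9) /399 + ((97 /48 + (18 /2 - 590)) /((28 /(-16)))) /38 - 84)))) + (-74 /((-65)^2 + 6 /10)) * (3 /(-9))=0.01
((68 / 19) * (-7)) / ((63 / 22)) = -1496 / 171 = -8.75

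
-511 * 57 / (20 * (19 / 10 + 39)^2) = -145635 / 167281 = -0.87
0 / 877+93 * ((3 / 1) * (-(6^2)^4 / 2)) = -234306432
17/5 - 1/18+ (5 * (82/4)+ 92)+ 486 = 30773/45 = 683.84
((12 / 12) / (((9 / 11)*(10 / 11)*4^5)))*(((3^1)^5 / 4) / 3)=1089 / 40960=0.03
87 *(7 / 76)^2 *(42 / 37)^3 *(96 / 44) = 473755716 / 201143063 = 2.36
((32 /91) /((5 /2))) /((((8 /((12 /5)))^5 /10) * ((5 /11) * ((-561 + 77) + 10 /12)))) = -64152 /4122015625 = -0.00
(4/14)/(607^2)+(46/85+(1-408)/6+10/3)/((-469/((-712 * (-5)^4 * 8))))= -1426187967809722/2937643877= -485487.02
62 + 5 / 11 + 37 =1094 / 11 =99.45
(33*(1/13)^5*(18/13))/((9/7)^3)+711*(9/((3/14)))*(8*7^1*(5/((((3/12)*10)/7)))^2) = 42715635061941562/130323843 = 327765312.00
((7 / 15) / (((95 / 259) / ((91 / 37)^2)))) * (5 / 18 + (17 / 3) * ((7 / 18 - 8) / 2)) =-49098049 / 299700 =-163.82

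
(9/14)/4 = 9/56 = 0.16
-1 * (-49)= 49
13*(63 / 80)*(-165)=-27027 / 16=-1689.19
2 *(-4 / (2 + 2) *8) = -16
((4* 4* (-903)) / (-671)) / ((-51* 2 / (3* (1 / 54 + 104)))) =-6762868 / 102663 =-65.87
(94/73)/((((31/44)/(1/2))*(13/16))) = 33088/29419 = 1.12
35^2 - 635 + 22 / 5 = 2972 / 5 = 594.40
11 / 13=0.85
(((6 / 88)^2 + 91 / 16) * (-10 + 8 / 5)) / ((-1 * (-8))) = -11571 / 1936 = -5.98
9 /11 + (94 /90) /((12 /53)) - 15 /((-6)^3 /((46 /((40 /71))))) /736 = 8270531 /1520640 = 5.44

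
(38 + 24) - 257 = -195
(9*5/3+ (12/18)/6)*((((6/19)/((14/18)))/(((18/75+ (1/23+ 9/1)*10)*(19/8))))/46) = 40800/65876363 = 0.00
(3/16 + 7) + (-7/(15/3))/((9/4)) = 6.57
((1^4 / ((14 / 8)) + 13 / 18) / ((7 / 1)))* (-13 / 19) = -2119 / 16758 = -0.13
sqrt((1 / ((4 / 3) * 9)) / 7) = sqrt(21) / 42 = 0.11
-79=-79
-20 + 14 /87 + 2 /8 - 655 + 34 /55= -12899803 /19140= -673.97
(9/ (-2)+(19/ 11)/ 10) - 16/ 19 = -5402/ 1045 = -5.17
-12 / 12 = -1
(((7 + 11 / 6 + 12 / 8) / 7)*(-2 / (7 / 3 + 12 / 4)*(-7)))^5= 28629151 / 32768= 873.69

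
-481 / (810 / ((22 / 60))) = -5291 / 24300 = -0.22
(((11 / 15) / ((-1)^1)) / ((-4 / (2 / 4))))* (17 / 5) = 0.31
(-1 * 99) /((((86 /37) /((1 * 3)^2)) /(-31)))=1021977 /86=11883.45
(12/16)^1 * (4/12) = 1/4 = 0.25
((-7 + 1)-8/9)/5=-62/45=-1.38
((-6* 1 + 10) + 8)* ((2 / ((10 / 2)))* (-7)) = -168 / 5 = -33.60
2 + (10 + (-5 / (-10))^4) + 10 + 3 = 401 / 16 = 25.06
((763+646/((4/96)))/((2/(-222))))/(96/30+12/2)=-9028185/46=-196264.89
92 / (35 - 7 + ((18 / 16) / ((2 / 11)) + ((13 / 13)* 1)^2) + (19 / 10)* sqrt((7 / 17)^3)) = 101789499200 / 38923792753 - 133127680* sqrt(119) / 38923792753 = 2.58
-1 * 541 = -541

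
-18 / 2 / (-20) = 9 / 20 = 0.45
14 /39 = 0.36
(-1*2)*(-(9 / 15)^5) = 486 / 3125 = 0.16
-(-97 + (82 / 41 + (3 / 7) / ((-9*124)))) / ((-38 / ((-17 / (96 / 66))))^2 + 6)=8650666189 / 1508960712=5.73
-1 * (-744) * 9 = 6696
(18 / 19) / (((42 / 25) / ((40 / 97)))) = 3000 / 12901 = 0.23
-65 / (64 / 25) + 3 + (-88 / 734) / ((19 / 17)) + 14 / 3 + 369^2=182270652641 / 1338816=136143.17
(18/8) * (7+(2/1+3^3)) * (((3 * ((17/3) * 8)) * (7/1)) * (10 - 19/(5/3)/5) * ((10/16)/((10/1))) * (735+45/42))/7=547733421/140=3912381.58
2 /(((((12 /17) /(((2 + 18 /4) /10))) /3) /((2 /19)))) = 221 /380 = 0.58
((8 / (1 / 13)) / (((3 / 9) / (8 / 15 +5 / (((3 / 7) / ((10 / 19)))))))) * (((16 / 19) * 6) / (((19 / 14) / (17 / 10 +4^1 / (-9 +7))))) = -398780928 / 171475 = -2325.59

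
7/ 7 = 1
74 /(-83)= -74 /83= -0.89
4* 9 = 36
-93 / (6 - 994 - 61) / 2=93 / 2098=0.04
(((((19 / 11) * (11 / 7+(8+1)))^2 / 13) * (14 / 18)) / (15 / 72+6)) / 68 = 3953672 / 83672589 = 0.05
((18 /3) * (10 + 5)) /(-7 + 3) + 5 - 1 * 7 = -24.50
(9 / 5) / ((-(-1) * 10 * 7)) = 9 / 350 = 0.03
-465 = -465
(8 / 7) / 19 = 8 / 133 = 0.06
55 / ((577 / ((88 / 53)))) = 4840 / 30581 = 0.16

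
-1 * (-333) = 333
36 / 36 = 1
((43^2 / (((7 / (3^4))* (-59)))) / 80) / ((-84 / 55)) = 2.97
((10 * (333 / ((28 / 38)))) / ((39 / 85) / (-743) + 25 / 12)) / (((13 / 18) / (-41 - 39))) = -34523857584000 / 143635037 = -240358.19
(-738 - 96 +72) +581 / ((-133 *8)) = -115907 / 152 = -762.55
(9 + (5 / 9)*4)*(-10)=-1010 / 9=-112.22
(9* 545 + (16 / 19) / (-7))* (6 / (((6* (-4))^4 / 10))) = 3261745 / 3677184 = 0.89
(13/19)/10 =13/190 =0.07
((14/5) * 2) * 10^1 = 56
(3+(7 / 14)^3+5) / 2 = 4.06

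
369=369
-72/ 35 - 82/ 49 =-914/ 245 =-3.73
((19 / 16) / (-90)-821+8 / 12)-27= -1220179 / 1440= -847.35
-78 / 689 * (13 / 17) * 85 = -7.36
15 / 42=5 / 14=0.36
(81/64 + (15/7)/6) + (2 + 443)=200087/448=446.62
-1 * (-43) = 43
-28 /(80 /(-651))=4557 /20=227.85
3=3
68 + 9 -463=-386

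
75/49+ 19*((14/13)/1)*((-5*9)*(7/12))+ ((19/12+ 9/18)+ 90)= -443.50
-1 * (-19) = 19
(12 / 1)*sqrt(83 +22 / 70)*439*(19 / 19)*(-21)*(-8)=6827328*sqrt(35) / 5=8078203.43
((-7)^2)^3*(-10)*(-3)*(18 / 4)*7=111178305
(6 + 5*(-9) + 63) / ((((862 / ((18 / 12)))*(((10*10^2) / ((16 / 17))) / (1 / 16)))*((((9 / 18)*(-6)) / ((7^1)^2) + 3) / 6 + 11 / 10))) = 441 / 285386650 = 0.00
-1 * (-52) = 52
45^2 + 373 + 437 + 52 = 2887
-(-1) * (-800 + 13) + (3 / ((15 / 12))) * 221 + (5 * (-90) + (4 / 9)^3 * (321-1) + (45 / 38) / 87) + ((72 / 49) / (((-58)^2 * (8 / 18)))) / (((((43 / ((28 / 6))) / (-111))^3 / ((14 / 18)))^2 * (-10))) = -633404365602381588031 / 736356048566188590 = -860.19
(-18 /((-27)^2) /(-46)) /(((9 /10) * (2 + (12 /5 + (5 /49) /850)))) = 83300 /614560851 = 0.00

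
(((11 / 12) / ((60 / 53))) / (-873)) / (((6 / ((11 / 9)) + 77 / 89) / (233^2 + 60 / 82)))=-1270436020403 / 145683236880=-8.72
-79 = -79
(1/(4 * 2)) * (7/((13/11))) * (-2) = -77/52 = -1.48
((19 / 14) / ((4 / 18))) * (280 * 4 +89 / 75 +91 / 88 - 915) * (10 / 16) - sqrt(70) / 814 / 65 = 77956449 / 98560 - sqrt(70) / 52910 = 790.95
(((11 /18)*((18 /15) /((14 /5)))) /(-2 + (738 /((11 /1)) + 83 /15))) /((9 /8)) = 2420 /734139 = 0.00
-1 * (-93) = 93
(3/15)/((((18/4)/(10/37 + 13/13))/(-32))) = -3008/1665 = -1.81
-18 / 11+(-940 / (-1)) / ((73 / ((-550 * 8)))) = -45497314 / 803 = -56659.17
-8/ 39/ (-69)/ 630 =4/ 847665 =0.00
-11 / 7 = -1.57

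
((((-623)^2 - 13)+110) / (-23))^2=150719427076 / 529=284913850.81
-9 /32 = -0.28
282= 282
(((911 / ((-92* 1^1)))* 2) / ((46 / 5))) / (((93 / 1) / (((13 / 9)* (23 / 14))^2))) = -769795 / 5905872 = -0.13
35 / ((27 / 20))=700 / 27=25.93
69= 69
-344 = -344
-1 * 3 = -3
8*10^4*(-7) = -560000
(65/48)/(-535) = -13/5136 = -0.00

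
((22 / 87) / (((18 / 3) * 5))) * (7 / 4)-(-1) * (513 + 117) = 3288677 / 5220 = 630.01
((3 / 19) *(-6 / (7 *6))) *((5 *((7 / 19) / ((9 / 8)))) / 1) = -40 / 1083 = -0.04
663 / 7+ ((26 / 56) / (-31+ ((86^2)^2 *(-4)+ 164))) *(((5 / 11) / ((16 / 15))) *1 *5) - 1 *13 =29369798403751 / 359420609856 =81.71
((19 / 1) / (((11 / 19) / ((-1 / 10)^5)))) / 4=-361 / 4400000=-0.00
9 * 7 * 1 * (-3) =-189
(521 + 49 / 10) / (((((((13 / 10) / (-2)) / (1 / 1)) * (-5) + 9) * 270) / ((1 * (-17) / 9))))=-29801 / 99225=-0.30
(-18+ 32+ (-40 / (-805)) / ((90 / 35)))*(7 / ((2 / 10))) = 101570 / 207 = 490.68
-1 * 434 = -434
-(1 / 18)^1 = -1 / 18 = -0.06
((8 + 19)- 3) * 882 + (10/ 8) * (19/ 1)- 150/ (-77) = 6527659/ 308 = 21193.70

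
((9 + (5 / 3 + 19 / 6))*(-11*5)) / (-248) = 4565 / 1488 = 3.07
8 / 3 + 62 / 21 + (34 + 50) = 1882 / 21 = 89.62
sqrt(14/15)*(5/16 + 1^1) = 7*sqrt(210)/80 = 1.27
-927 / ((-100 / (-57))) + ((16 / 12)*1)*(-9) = -540.39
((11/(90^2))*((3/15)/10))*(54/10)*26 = 143/37500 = 0.00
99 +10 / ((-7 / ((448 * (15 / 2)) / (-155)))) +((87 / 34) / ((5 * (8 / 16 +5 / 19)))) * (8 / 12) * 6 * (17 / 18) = 61613 / 465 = 132.50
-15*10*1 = -150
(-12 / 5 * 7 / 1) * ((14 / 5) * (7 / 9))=-2744 / 75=-36.59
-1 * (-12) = 12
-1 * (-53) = 53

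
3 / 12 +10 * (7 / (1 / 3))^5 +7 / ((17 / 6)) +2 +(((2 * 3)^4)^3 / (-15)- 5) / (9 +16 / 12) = 282443091207 / 10540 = 26797257.23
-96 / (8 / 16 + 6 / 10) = -960 / 11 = -87.27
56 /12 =14 /3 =4.67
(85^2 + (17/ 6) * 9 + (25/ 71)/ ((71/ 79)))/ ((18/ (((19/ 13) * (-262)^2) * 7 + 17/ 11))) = 282898565.75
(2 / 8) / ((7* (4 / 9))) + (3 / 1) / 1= 345 / 112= 3.08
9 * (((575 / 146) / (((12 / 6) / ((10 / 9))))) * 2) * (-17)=-48875 / 73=-669.52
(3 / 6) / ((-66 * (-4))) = 1 / 528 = 0.00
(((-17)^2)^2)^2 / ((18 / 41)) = 286006055081 / 18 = 15889225282.28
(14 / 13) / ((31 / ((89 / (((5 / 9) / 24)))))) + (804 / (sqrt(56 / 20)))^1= 269136 / 2015 + 402 * sqrt(70) / 7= 614.05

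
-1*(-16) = 16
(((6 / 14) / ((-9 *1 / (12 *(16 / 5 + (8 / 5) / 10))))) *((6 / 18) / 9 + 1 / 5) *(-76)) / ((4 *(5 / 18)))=19456 / 625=31.13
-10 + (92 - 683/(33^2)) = 88615/1089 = 81.37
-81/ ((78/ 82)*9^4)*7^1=-287/ 3159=-0.09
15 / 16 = 0.94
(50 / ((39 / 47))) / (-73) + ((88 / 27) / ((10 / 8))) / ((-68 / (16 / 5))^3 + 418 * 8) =-42332905822 / 51259964535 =-0.83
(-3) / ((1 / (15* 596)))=-26820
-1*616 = -616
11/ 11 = 1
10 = 10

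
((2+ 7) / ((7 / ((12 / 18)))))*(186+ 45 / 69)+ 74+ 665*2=251802 / 161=1563.99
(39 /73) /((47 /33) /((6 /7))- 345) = -7722 /4962613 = -0.00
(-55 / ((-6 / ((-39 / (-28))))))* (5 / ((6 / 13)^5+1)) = 1327372475 / 21227864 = 62.53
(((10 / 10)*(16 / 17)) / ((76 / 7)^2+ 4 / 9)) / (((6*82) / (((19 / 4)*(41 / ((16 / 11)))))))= 30723 / 14192960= 0.00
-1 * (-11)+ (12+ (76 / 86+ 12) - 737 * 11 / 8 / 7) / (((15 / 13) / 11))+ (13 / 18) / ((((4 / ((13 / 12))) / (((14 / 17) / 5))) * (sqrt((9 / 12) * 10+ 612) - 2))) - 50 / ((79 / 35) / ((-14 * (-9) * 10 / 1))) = -15608820780669997 / 537432983640+ 1183 * sqrt(2478) / 45202320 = -29043.29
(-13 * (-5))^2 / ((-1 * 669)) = -6.32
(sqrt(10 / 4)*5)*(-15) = -75*sqrt(10) / 2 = -118.59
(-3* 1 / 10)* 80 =-24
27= 27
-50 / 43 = -1.16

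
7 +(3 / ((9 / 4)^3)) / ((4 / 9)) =205 / 27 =7.59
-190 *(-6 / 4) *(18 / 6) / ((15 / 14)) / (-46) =-399 / 23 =-17.35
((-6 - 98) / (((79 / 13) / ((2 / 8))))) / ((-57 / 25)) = 8450 / 4503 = 1.88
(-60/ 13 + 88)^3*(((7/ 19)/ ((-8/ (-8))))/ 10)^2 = 15603568624/ 19827925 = 786.95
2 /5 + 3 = 17 /5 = 3.40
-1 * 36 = -36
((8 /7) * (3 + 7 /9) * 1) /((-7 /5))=-1360 /441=-3.08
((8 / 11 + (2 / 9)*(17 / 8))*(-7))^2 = 70.50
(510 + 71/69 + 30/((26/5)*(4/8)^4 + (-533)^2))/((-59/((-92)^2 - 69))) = -146252226078845/2011352421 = -72713.38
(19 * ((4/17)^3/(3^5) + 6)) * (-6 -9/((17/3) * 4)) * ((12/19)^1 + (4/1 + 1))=-55568663635/13530402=-4106.95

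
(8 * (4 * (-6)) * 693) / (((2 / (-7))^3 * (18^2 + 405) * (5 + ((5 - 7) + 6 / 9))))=19208 / 9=2134.22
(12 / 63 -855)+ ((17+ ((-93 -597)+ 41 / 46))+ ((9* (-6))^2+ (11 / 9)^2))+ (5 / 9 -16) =35866171 / 26082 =1375.13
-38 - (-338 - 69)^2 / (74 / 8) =-17946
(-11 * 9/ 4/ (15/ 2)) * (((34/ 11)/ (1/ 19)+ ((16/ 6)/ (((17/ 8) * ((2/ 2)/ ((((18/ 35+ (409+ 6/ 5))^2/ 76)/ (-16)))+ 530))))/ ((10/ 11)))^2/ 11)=-2604025564555831017970172162/ 2516551382369623980666615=-1034.76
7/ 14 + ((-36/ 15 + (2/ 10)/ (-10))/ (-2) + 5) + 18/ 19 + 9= 16.66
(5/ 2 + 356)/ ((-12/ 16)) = -478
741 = 741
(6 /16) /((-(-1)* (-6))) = -1 /16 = -0.06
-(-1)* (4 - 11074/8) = -5521/4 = -1380.25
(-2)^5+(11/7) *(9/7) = -1469/49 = -29.98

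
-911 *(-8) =7288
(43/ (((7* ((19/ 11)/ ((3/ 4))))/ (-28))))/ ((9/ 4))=-33.19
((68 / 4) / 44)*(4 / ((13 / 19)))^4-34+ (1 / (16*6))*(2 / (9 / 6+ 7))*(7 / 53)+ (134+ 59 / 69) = 28759394100513 / 52084525064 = 552.17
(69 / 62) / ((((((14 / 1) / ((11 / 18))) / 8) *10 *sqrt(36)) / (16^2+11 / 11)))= 65021 / 39060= 1.66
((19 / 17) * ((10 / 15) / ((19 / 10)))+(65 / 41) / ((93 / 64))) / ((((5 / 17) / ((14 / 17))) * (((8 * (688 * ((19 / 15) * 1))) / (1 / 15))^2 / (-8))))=-1771 / 582969997056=-0.00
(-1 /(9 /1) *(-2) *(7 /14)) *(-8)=-8 /9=-0.89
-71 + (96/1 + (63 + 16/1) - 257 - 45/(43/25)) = -179.16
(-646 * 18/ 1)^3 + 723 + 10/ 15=-4716679033285/ 3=-1572226344428.33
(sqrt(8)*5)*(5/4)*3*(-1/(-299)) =75*sqrt(2)/598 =0.18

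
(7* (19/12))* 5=665/12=55.42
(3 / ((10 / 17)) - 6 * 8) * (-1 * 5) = 429 / 2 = 214.50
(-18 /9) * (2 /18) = -2 /9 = -0.22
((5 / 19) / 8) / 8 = 5 / 1216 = 0.00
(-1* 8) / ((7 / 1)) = -8 / 7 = -1.14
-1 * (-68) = 68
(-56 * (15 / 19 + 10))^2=131790400 / 361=365070.36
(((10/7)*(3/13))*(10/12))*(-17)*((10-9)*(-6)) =2550/91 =28.02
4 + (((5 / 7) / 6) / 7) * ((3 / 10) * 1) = 785 / 196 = 4.01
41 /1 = 41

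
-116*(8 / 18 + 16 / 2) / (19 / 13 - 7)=14326 / 81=176.86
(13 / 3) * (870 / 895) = 754 / 179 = 4.21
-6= -6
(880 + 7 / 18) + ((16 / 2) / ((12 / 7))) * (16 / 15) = 26561 / 30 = 885.37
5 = 5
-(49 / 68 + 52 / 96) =-515 / 408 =-1.26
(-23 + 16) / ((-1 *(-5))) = -7 / 5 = -1.40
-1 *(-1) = 1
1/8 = 0.12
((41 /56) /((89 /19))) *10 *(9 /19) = 0.74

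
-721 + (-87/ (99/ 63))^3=-170417.87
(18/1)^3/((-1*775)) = -7.53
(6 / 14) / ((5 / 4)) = 12 / 35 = 0.34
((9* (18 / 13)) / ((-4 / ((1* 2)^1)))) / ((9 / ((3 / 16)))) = -0.13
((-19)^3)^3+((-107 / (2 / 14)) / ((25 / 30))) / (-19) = -30655331284511 / 95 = -322687697731.69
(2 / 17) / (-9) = -0.01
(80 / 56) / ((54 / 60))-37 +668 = 632.59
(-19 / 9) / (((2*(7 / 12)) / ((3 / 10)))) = -19 / 35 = -0.54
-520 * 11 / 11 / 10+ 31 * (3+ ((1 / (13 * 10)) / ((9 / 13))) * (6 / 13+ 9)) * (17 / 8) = 152.55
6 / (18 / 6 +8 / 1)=6 / 11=0.55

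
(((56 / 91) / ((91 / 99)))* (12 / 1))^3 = 858458456064 / 1655595487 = 518.52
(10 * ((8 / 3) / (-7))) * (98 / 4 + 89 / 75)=-30824 / 315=-97.85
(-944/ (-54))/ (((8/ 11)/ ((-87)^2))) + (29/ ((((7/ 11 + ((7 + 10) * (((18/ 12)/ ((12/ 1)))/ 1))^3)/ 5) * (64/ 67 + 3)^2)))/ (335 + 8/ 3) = 16574259529699729/ 91099226755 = 181936.34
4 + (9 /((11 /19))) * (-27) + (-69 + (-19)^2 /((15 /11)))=-36299 /165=-219.99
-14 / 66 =-7 / 33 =-0.21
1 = 1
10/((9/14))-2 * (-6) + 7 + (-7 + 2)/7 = 2132/63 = 33.84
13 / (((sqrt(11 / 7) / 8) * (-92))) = -26 * sqrt(77) / 253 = -0.90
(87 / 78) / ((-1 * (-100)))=29 / 2600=0.01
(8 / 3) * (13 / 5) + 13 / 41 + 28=21679 / 615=35.25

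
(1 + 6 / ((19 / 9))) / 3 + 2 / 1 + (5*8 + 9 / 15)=12506 / 285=43.88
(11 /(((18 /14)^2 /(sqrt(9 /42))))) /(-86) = -77 * sqrt(42) /13932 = -0.04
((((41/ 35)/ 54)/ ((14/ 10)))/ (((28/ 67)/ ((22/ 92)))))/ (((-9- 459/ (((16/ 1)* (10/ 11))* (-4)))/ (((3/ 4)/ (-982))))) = 151085/ 24786520101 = 0.00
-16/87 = -0.18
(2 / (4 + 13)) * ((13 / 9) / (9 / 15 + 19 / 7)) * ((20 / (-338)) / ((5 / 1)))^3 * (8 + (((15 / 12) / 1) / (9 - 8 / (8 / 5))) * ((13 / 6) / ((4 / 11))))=-132545 / 158152995936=-0.00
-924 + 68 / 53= -48904 / 53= -922.72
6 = 6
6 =6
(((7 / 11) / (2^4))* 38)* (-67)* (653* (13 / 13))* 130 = -378227395 / 44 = -8596077.16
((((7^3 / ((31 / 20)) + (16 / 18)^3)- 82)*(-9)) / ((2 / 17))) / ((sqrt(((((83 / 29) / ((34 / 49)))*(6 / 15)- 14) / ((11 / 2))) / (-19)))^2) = -13854045393815 / 152884746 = -90617.58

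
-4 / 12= -1 / 3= -0.33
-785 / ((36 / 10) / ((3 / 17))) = -3925 / 102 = -38.48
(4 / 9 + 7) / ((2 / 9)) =67 / 2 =33.50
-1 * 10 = -10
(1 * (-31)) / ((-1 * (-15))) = -2.07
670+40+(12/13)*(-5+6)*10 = 9350/13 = 719.23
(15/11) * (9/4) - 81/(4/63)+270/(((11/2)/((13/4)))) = -24489/22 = -1113.14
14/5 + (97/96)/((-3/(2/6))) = 11611/4320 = 2.69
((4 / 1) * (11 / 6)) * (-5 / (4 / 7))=-385 / 6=-64.17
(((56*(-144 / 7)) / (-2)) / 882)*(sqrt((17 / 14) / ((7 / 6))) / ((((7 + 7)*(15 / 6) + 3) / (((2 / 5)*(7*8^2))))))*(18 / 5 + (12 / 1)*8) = 1019904*sqrt(51) / 23275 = 312.94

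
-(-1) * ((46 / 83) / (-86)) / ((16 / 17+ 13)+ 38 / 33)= -0.00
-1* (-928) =928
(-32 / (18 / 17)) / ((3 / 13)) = -3536 / 27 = -130.96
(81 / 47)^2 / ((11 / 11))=6561 / 2209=2.97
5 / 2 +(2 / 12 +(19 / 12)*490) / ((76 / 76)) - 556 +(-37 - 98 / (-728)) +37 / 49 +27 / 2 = 199.89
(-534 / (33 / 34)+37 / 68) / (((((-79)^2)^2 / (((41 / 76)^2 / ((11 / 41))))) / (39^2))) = -43098176571489 / 1851099795119168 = -0.02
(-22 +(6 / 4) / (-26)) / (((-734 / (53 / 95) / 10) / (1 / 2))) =60791 / 725192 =0.08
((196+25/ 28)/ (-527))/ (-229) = 5513/ 3379124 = 0.00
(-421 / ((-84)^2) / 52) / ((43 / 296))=-15577 / 1972152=-0.01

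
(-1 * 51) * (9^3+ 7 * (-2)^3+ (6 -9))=-34170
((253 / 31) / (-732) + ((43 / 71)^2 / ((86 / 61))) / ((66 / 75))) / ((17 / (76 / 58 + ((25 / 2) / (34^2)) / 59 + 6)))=647027574592357 / 5288700036703578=0.12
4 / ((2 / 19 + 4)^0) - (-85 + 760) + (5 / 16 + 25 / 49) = -525419 / 784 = -670.18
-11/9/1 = -11/9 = -1.22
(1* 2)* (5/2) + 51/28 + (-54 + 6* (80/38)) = -18379/532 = -34.55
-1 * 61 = -61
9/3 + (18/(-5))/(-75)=381/125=3.05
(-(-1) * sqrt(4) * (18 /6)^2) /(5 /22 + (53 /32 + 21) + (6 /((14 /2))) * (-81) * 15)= -4928 /278855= -0.02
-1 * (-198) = 198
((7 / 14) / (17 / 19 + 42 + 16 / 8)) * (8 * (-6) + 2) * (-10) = 4370 / 853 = 5.12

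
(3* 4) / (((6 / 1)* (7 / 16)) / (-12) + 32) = 0.38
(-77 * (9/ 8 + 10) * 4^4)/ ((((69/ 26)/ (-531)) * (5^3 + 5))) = 38815392/ 115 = 337525.15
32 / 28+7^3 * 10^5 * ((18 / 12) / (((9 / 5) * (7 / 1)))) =85750024 / 21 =4083334.48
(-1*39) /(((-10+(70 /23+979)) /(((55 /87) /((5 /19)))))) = -62491 /648353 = -0.10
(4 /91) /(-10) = -2 /455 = -0.00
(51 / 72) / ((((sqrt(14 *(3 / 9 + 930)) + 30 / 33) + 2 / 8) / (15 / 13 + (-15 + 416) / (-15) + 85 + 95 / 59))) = -1116080141 / 290077332935 + 2888678012 *sqrt(117222) / 2610695996415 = 0.37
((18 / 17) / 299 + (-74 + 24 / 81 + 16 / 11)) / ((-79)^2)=-109065668 / 9421731891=-0.01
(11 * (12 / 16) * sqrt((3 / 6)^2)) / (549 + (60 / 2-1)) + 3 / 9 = 4723 / 13872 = 0.34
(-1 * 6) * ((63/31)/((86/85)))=-12.05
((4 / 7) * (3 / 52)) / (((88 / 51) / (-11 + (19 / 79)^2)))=-0.21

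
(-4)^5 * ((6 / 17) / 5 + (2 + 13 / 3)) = -1672192 / 255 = -6557.62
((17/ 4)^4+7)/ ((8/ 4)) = 85313/ 512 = 166.63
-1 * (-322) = 322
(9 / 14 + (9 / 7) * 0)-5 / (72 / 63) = -209 / 56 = -3.73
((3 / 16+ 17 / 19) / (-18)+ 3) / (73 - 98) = -16087 / 136800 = -0.12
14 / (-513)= -0.03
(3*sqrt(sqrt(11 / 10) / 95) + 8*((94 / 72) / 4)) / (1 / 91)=273*sqrt(19)*2^(3 / 4)*55^(1 / 4) / 190 + 4277 / 18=266.30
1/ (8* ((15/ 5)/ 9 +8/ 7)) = 21/ 248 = 0.08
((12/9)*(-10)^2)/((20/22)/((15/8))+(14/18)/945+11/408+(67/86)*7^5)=10421136000/1023434095163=0.01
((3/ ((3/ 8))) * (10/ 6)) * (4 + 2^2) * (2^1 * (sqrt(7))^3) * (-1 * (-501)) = 748160 * sqrt(7) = 1979445.30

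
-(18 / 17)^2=-324 / 289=-1.12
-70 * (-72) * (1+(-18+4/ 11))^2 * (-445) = -75109129200/ 121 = -620736604.96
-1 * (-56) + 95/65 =57.46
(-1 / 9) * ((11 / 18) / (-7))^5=161051 / 285821724384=0.00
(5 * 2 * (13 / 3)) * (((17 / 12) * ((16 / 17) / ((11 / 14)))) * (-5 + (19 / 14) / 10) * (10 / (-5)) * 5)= 118040 / 33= 3576.97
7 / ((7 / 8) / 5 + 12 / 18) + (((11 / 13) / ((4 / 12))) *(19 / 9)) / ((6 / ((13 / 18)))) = 293269 / 32724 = 8.96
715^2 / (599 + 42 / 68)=17381650 / 20387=852.58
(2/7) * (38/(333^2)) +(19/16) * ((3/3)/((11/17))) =250733405/136615248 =1.84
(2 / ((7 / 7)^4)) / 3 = 2 / 3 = 0.67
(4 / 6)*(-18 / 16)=-3 / 4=-0.75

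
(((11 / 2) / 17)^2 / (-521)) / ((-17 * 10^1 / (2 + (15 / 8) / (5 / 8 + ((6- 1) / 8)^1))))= 0.00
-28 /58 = -14 /29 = -0.48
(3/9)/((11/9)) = 3/11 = 0.27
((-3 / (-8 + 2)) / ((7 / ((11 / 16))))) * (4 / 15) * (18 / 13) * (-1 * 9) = -297 / 1820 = -0.16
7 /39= 0.18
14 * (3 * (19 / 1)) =798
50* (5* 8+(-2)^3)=1600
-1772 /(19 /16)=-28352 /19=-1492.21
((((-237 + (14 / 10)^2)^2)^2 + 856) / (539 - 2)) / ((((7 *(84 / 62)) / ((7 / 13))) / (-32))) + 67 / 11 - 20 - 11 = -6504331682676252706 / 629926171875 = -10325546.03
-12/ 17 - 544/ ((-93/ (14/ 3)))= 126124/ 4743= 26.59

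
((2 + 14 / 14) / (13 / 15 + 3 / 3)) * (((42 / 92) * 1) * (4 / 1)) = 135 / 46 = 2.93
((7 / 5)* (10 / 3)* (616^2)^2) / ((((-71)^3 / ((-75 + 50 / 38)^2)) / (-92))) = 363491938073313280000 / 387617613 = 937759084939.50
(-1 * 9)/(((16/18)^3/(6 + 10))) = -205.03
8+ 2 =10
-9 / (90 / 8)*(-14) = 56 / 5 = 11.20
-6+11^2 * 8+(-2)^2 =966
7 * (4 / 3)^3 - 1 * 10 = 178 / 27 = 6.59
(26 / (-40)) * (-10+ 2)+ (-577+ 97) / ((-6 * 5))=106 / 5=21.20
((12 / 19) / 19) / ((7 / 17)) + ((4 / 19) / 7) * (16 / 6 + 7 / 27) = 0.17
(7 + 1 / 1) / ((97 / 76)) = 608 / 97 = 6.27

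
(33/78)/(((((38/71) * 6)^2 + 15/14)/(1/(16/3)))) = 388157/55701776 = 0.01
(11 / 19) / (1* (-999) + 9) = -1 / 1710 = -0.00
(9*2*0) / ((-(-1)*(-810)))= 0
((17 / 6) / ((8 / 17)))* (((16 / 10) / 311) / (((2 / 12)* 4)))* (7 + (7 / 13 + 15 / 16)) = 509507 / 1293760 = 0.39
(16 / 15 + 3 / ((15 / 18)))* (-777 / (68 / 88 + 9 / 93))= -2472932 / 593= -4170.21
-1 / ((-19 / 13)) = 13 / 19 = 0.68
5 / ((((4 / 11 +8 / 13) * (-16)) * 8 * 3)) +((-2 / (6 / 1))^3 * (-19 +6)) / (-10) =-0.06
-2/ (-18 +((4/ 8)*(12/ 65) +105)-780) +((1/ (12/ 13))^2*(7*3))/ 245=869999/ 8407280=0.10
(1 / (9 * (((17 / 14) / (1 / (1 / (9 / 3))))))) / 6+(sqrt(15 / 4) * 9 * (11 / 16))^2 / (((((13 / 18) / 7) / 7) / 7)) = 69436848257 / 1018368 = 68184.44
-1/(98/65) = -65/98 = -0.66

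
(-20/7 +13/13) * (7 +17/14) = -1495/98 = -15.26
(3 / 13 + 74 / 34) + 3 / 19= 10771 / 4199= 2.57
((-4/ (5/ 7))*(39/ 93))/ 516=-91/ 19995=-0.00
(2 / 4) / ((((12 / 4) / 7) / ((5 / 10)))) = 7 / 12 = 0.58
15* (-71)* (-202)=215130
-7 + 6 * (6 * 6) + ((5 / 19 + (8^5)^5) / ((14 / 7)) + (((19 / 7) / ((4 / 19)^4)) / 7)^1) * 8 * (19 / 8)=358899852698093036244858.00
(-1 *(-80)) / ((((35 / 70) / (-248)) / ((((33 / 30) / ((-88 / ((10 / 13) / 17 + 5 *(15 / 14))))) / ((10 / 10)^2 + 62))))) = 4145320 / 97461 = 42.53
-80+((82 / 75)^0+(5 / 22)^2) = -38211 / 484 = -78.95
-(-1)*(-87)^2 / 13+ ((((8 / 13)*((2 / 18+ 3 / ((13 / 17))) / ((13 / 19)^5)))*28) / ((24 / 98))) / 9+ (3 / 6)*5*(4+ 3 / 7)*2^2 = 836.84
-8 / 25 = -0.32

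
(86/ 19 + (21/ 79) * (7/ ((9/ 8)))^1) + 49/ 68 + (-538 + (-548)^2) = 91791661351/ 306204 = 299772.90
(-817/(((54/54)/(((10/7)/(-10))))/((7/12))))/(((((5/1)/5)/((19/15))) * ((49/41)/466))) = 33626.13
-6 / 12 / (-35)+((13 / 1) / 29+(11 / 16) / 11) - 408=-6617393 / 16240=-407.47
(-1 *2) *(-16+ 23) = -14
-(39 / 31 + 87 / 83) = -5934 / 2573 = -2.31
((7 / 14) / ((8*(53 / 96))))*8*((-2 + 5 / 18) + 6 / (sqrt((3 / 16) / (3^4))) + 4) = 328 / 159 + 3456*sqrt(3) / 53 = 115.01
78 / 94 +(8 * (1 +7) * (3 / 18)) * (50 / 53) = 10.89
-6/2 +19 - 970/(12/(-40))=9748/3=3249.33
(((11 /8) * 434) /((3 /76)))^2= 2056894609 /9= 228543845.44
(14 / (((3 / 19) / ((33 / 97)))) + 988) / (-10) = -101.82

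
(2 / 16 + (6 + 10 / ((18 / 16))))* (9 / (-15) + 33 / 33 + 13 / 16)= 18.20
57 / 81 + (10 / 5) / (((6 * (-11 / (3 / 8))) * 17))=28397 / 40392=0.70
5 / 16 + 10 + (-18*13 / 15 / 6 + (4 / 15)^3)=417499 / 54000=7.73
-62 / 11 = -5.64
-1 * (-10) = 10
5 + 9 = 14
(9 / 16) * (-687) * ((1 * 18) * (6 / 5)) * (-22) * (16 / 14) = 7345404 / 35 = 209868.69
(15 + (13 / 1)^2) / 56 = 23 / 7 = 3.29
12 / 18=2 / 3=0.67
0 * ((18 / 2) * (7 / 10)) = 0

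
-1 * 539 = -539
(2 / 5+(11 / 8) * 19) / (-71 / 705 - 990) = -149601 / 5584168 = -0.03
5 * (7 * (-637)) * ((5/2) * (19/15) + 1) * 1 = -92895.83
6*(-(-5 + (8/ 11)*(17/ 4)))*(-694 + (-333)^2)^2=139091835559.09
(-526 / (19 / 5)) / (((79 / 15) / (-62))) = 2445900 / 1501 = 1629.51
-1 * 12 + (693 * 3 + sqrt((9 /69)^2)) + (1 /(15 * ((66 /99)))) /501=238195463 /115230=2067.13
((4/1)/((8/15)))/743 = 15/1486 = 0.01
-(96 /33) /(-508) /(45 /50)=80 /12573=0.01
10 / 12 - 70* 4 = -1675 / 6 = -279.17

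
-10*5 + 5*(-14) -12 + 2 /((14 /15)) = -909 /7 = -129.86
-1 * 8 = -8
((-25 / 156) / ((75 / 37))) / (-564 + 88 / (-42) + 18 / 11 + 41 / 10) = 14245 / 100965462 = 0.00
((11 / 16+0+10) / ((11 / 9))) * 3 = 4617 / 176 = 26.23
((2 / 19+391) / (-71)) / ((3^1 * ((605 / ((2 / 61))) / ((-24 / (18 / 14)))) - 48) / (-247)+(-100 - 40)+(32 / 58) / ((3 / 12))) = 104588848 / 2384587895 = 0.04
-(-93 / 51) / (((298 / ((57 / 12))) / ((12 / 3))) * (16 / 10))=2945 / 40528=0.07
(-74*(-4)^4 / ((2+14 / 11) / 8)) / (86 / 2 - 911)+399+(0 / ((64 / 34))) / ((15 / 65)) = 883439 / 1953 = 452.35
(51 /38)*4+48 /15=814 /95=8.57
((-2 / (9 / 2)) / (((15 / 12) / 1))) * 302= -4832 / 45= -107.38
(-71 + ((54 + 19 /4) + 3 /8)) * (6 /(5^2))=-57 /20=-2.85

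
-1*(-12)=12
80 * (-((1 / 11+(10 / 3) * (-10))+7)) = 69280 / 33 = 2099.39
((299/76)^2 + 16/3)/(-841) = -360619/14572848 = -0.02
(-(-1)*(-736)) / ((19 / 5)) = -3680 / 19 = -193.68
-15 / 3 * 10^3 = -5000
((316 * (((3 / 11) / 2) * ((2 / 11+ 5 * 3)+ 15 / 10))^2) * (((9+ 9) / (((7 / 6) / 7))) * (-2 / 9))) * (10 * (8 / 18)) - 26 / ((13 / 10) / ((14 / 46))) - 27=-58746320921 / 336743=-174454.47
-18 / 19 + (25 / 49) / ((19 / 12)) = -582 / 931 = -0.63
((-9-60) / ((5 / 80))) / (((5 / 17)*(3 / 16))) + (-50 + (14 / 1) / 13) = -1304428 / 65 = -20068.12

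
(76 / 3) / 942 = 38 / 1413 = 0.03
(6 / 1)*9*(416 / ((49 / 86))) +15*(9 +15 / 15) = 1939254 / 49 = 39576.61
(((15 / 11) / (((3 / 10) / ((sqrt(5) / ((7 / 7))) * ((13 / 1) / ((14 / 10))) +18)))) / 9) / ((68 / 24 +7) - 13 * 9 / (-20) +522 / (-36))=6000 / 781 +65000 * sqrt(5) / 16401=16.54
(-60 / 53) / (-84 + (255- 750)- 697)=15 / 16907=0.00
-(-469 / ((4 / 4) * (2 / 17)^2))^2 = -18371362681 / 16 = -1148210167.56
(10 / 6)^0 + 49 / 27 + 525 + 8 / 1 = 14467 / 27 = 535.81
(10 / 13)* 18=180 / 13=13.85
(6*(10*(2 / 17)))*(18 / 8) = 270 / 17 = 15.88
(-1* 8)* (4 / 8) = -4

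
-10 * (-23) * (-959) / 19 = -220570 / 19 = -11608.95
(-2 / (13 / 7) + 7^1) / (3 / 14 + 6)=0.95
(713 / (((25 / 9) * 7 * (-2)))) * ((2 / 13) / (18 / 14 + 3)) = -2139 / 3250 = -0.66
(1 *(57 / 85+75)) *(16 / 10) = 51456 / 425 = 121.07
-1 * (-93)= 93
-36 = -36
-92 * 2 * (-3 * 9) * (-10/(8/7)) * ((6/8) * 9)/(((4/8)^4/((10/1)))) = -46947600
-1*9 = -9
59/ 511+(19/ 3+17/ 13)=154579/ 19929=7.76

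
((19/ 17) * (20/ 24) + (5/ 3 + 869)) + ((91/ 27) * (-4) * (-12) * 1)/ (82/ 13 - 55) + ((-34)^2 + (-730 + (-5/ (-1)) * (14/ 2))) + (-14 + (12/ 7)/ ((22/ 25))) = 19646056027/ 14914746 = 1317.22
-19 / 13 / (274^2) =-19 / 975988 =-0.00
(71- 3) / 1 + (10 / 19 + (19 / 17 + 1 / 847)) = 19053588 / 273581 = 69.65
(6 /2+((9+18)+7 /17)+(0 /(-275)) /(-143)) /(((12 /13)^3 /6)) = 1135849 /4896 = 232.00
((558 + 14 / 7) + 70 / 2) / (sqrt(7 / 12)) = 170 * sqrt(21) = 779.04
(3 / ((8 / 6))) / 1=2.25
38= 38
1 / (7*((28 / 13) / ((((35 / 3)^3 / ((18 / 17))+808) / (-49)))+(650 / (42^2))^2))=1620340011108 / 1021332694567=1.59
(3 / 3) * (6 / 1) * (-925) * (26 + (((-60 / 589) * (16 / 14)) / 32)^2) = -2452975563450 / 16999129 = -144300.07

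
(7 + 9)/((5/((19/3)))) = 304/15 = 20.27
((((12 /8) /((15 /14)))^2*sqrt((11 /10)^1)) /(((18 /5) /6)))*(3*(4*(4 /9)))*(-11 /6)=-2156*sqrt(110) /675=-33.50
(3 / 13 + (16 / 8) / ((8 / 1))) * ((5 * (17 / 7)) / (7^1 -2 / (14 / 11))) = 2125 / 1976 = 1.08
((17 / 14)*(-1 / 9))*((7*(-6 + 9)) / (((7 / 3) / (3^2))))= -153 / 14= -10.93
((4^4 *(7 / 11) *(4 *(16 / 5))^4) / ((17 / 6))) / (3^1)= 60129542144 / 116875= 514477.37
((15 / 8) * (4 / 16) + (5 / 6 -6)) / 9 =-0.52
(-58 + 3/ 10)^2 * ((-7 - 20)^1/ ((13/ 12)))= -26967249/ 325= -82976.15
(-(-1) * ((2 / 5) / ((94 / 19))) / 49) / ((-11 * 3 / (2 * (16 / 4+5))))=-114 / 126665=-0.00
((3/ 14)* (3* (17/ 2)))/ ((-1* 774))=-17/ 2408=-0.01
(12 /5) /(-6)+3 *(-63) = -947 /5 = -189.40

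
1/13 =0.08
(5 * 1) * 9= 45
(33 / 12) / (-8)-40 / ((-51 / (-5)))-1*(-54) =81167 / 1632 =49.73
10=10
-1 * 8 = -8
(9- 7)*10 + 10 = 30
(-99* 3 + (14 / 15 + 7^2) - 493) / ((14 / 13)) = -144313 / 210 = -687.20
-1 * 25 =-25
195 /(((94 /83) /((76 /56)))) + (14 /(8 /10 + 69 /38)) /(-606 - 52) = 21832805 /93436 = 233.67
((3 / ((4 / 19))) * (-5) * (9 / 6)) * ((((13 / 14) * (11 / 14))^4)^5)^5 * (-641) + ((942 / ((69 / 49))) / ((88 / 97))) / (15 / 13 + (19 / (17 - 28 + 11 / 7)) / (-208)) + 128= 37637034269823463624094974707810335204356748588580661373780939544722483904137666774638466988243828248854046639800766683292866328646577330350027829307822203219355317987639497493216991063720496778568487713893821804198926036531284371817605557 / 49409612774671242330294847602223847217565962459632844506199941123630076902320203857356886669979259693775439032964602117447878215519121899365661391412706430398446667079211861047952956449591489145060861916765822203120766052884413029548032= 761.74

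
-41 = -41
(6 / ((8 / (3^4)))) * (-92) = -5589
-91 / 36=-2.53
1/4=0.25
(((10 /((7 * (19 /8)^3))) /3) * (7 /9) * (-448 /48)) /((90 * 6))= -7168 /15000633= -0.00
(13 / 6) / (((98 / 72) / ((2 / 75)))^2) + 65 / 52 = 7508117 / 6002500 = 1.25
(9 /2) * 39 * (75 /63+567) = 698022 /7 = 99717.43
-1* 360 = -360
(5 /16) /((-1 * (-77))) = 5 /1232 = 0.00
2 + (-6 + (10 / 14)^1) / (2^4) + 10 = 1307 / 112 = 11.67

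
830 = 830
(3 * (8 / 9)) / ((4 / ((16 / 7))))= 32 / 21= 1.52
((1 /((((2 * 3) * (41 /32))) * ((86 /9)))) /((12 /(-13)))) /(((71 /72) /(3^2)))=-0.13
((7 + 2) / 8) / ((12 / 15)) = 45 / 32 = 1.41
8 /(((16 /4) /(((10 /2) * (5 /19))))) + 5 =145 /19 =7.63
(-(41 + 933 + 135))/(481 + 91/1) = -1109/572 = -1.94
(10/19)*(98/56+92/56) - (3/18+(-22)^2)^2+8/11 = -649797959/2772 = -234414.85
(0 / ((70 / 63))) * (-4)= 0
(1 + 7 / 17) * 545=13080 / 17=769.41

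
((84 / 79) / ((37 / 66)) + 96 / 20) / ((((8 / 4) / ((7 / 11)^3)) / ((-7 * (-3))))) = 352486008 / 19452565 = 18.12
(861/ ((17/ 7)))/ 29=6027/ 493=12.23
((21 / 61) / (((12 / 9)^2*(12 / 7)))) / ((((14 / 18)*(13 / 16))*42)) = 27 / 6344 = 0.00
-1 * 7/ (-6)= 7/ 6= 1.17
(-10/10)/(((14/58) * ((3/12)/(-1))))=16.57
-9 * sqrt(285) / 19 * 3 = -27 * sqrt(285) / 19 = -23.99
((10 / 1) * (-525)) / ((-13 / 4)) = 21000 / 13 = 1615.38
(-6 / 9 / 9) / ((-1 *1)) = 2 / 27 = 0.07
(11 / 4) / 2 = 11 / 8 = 1.38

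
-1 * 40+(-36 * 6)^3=-10077736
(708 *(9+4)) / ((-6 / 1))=-1534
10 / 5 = 2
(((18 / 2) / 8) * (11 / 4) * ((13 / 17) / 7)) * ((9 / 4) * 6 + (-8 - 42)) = -93951 / 7616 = -12.34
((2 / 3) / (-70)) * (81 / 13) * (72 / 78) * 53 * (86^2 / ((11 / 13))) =-127004112 / 5005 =-25375.45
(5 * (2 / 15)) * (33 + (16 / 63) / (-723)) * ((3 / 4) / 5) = 1503101 / 455490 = 3.30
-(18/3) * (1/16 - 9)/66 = 13/16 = 0.81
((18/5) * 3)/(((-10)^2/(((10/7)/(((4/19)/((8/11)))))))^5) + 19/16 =803578685958911/676696039250000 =1.19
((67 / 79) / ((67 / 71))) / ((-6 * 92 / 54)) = -639 / 7268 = -0.09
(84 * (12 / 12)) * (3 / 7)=36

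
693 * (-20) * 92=-1275120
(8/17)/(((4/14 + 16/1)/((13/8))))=91/1938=0.05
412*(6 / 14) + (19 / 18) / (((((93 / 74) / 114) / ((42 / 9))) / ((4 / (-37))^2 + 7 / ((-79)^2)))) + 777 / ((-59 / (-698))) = 748314498213190 / 79823619477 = 9374.60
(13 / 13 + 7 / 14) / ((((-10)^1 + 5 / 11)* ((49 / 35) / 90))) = -495 / 49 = -10.10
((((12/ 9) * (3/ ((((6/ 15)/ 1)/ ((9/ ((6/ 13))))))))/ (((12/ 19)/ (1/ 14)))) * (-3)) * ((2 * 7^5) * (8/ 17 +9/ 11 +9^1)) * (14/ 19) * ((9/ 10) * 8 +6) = -3783390156/ 17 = -222552362.12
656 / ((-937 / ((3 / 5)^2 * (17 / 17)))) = -5904 / 23425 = -0.25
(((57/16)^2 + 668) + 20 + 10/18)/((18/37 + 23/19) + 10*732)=0.10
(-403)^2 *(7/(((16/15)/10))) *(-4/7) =-12180675/2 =-6090337.50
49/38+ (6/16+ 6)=1165/152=7.66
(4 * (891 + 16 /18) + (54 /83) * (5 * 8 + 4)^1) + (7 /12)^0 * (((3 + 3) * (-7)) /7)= 2681866 /747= 3590.18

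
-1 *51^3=-132651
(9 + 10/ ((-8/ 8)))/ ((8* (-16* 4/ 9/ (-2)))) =-0.04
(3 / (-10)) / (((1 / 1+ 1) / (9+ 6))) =-9 / 4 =-2.25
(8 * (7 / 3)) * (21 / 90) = 196 / 45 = 4.36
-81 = -81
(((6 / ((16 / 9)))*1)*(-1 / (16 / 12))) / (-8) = 81 / 256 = 0.32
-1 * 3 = -3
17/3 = 5.67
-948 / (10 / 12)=-5688 / 5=-1137.60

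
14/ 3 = 4.67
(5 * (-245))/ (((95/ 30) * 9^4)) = -2450/ 41553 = -0.06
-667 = -667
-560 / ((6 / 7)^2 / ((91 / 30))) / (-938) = 4459 / 1809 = 2.46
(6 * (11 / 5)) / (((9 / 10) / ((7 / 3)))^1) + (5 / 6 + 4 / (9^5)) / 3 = 12223151 / 354294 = 34.50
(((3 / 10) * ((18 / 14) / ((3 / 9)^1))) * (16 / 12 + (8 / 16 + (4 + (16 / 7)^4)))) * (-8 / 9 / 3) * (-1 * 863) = 823735226 / 84035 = 9802.29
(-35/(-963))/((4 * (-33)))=-35/127116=-0.00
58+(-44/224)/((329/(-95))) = 1069637/18424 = 58.06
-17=-17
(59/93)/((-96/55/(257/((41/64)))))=-1667930/11439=-145.81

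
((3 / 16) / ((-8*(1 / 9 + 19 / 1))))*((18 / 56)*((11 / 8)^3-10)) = 920727 / 315621376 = 0.00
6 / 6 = 1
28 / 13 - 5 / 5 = 15 / 13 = 1.15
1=1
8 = 8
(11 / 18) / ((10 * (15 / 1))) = 11 / 2700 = 0.00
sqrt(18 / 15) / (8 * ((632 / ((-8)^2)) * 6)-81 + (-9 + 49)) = sqrt(30) / 2165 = 0.00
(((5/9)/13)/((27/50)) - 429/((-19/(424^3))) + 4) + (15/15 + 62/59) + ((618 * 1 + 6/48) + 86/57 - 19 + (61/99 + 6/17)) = 9117761889212103877/5297693544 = 1721081412.79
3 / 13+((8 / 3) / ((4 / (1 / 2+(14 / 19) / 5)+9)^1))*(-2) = -2927 / 24271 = -0.12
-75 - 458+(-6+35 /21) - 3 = -540.33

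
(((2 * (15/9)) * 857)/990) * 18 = 1714/33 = 51.94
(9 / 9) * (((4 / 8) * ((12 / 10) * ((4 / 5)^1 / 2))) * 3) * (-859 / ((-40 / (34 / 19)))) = 131427 / 4750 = 27.67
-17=-17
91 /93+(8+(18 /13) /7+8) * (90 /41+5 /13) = 192901523 /4510779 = 42.76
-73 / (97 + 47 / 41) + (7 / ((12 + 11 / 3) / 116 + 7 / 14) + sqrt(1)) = 10030315 / 889304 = 11.28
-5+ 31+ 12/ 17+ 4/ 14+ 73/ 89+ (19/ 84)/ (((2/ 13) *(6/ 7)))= 45031897/ 1525104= 29.53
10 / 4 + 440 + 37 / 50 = 443.24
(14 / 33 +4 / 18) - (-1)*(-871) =-86165 / 99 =-870.35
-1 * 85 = -85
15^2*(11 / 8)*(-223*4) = -551925 / 2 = -275962.50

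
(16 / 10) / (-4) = -2 / 5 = -0.40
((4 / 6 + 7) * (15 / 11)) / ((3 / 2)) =230 / 33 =6.97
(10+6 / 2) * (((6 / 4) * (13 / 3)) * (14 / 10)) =1183 / 10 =118.30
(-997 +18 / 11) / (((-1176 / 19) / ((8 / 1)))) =208031 / 1617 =128.65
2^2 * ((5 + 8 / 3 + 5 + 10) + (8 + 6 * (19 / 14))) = 3260 / 21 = 155.24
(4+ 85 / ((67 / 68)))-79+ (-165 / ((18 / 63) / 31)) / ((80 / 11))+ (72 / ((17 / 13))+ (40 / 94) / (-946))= -2395.27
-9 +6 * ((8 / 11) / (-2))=-123 / 11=-11.18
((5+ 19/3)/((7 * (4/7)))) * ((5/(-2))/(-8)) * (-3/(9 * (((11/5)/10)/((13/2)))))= -27625/3168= -8.72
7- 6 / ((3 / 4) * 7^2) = 6.84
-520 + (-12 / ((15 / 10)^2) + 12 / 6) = -1570 / 3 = -523.33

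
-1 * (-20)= 20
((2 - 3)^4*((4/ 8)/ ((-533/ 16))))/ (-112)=1/ 7462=0.00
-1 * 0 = 0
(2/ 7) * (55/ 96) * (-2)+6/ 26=-211/ 2184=-0.10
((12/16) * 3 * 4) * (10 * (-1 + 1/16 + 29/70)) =-2637/56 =-47.09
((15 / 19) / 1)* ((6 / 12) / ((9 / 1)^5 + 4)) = 15 / 2244014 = 0.00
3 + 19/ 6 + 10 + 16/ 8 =109/ 6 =18.17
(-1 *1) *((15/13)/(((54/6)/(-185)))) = 925/39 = 23.72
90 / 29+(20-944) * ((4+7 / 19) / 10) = -400.54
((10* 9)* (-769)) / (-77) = 69210 / 77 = 898.83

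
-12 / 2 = -6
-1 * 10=-10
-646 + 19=-627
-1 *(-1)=1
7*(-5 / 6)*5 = -175 / 6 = -29.17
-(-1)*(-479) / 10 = -479 / 10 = -47.90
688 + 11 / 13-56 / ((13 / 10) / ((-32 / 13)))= 134335 / 169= 794.88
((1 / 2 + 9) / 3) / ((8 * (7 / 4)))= 19 / 84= 0.23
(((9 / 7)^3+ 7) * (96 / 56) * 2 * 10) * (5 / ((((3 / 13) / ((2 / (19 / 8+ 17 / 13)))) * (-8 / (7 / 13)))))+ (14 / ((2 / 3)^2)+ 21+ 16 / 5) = -252347467 / 1313690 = -192.09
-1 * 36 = -36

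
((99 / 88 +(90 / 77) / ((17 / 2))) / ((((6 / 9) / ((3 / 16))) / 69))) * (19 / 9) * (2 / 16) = 17332731 / 2680832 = 6.47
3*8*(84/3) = 672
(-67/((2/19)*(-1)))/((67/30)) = 285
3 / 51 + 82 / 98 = 746 / 833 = 0.90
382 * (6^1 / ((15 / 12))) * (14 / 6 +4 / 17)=400336 / 85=4709.84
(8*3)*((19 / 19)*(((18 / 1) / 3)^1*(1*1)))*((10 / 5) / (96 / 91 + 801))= 8736 / 24329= 0.36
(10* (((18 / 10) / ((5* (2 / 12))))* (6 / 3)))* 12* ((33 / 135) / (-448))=-0.28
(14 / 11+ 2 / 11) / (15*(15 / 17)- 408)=-272 / 73821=-0.00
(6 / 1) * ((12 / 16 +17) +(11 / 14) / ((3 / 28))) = 301 / 2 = 150.50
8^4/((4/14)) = 14336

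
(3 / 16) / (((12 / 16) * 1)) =1 / 4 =0.25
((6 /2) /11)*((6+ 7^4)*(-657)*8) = -37953576 /11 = -3450325.09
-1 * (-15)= 15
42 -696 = -654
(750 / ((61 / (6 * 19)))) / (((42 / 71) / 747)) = 755777250 / 427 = 1769970.14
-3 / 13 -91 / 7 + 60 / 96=-1311 / 104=-12.61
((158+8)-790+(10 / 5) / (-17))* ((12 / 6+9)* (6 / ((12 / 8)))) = -466840 / 17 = -27461.18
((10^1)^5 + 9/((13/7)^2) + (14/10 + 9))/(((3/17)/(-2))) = -957791254/845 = -1133480.77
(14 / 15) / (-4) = -7 / 30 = -0.23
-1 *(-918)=918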